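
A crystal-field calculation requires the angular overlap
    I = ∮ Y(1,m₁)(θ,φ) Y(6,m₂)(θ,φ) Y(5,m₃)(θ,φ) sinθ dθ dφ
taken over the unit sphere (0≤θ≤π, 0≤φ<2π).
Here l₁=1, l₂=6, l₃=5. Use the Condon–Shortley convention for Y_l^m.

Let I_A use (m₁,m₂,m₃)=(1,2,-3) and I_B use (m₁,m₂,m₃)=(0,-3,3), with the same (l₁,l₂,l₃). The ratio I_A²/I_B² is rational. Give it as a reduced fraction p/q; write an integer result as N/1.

2/9

l's match ⇒ only the (l;m) 3-j factors differ between A and B.
A: triangle coeff Δ(1,6,5) = 1/858; Σ_t [0,0]: t=0:+1/161280 = 1/161280; (3j)²=1/143 [(1 6 5; 1 2 -3)], sign=+1
B: triangle coeff Δ(1,6,5) = 1/858; Σ_t [1,1]: t=1:−1/80640 = -1/80640; (3j)²=9/286 [(1 6 5; 0 -3 3)], sign=-1
I_A²/I_B² = (1/143)/(9/286) = 2/9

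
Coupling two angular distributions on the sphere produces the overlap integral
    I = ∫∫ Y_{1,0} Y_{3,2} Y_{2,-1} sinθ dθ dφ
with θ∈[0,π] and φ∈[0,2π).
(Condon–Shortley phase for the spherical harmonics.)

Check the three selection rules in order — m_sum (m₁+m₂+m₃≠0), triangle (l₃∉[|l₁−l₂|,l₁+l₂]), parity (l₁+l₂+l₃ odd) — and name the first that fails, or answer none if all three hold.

m_sum

m₁+m₂+m₃ = 0 + 2 − 1 = 1  ✗
triangle: |1−3|=2 ≤ l₃=2 ≤ 1+3=4
parity: l₁+l₂+l₃ = 6 is even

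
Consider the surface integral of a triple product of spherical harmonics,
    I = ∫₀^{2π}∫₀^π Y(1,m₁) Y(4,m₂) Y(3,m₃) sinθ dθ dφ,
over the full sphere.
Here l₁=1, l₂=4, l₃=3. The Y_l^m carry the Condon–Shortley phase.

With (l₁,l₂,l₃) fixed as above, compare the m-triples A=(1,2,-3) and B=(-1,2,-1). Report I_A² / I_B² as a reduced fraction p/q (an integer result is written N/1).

1/15

Same 1,4,3: normalisation and zero-m 3j drop out of the ratio.
A: Δ: 2! 0! 6! / 9! → 1/252; sum: t=0:+1/1440 = 1/1440; 3j²(1 4 3; 1 2 -3) = Δ·Π!·Σ² = 1/252  (sign +1)
B: Δ: 2! 0! 6! / 9! → 1/252; sum: t=2:+1/96 = 1/96; 3j²(1 4 3; -1 2 -1) = Δ·Π!·Σ² = 5/84  (sign +1)
I_A²/I_B² = (1/252)/(5/84) = 1/15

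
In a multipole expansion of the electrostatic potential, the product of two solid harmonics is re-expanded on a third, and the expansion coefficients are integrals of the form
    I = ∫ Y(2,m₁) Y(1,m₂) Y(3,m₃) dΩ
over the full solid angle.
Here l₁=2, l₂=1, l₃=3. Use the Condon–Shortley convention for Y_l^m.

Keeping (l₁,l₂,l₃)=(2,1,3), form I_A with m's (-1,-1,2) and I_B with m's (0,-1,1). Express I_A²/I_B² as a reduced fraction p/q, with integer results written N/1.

l's match ⇒ only the (l;m) 3-j factors differ between A and B.
A: triangle coeff Δ(2,1,3) = 1/105; Σ_t [0,0]: t=0:+1/12 = 1/12; (3j)²=2/21 [(2 1 3; -1 -1 2)], sign=-1
B: triangle coeff Δ(2,1,3) = 1/105; Σ_t [0,0]: t=0:+1/8 = 1/8; (3j)²=2/35 [(2 1 3; 0 -1 1)], sign=+1
I_A²/I_B² = (2/21)/(2/35) = 5/3

5/3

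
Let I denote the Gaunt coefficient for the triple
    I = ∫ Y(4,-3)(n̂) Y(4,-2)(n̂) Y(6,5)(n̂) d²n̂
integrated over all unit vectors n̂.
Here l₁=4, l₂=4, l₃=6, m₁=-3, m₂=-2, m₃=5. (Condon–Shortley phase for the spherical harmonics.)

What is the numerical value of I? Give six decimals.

-0.100084

Rules hold: Σm=0, L=14 even, 0≤6≤8.
N = 9·9·13 = 1053
Δ = 2!·6!·6!/15! = 1/1261260
Racah Σ t=0..2: t=0:+1/4608 t=1:−1/1296 t=2:+1/4608 = -7/20736
⇒ 3j(4 4 6; 0 0 0)² = 20/1287, sgn -1
Racah Σ t=1..2: t=1:−1/86400 t=2:+1/172800 = -1/172800
⇒ 3j(4 4 6; -3 -2 5)² = 1/130, sgn +1
4πI² = N·(3j₀)²·(3jₘ)² = 18/143
I = -1·√(0.125874/4π) = -0.10008369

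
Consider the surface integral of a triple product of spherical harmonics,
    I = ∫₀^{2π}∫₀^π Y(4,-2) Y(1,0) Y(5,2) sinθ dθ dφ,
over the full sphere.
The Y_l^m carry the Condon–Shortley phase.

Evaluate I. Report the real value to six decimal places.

m-sum 0 ✓  L=10 even ✓  3≤5≤5 ✓
Π(2lᵢ+1) = 9×3×11 = 297
triangle coeff Δ(4,1,5) = 1/495
Σ_t [0,0]: t=0:+1/576 = 1/576
(3j)²=5/99 [(4 1 5; 0 0 0)], sign=-1
Σ_t [0,0]: t=0:+1/1440 = 1/1440
(3j)²=7/165 [(4 1 5; -2 0 2)], sign=-1
⇒ 4πI² = 7/11
I = (+1)√(7/11/(4π)) = 0.22503380

0.225034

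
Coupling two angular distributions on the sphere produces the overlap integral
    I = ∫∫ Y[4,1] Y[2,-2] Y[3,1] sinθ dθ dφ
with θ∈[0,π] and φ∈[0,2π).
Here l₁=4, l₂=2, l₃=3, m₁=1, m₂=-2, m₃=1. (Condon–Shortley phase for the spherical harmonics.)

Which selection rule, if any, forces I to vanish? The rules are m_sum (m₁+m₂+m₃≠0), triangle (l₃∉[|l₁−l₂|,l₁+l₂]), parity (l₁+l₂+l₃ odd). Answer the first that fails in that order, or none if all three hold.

parity

Σmᵢ = 0  ✓
l₃∈[|l₁−l₂|,l₁+l₂]=[2,6], have l₃=3  ✓
Σlᵢ = 9 ⇒ odd  ✗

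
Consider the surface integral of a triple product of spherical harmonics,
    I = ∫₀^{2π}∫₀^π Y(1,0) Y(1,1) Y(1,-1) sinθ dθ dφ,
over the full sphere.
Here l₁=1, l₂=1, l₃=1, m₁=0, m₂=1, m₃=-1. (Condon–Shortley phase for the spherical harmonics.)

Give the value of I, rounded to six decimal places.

0.000000

l₁+l₂+l₃=3 is odd: 3j(l;000)=0 ⇒ I=0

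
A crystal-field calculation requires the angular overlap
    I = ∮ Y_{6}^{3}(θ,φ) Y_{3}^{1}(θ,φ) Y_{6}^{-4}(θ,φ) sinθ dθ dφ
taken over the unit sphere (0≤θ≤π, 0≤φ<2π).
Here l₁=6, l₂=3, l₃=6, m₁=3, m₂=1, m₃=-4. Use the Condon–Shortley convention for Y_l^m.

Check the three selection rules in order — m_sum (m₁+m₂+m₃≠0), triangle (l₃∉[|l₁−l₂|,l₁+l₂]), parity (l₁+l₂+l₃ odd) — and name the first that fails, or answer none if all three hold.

parity

Σmᵢ = 0  ✓
l₃∈[|l₁−l₂|,l₁+l₂]=[3,9], have l₃=6  ✓
Σlᵢ = 15 ⇒ odd  ✗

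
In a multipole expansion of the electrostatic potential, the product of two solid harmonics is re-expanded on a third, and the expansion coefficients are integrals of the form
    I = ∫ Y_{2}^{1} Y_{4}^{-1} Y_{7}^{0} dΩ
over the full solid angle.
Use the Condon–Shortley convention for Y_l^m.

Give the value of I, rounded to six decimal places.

l₃=7 ∉ [2,6] — triangle fails ⇒ I = 0

0.000000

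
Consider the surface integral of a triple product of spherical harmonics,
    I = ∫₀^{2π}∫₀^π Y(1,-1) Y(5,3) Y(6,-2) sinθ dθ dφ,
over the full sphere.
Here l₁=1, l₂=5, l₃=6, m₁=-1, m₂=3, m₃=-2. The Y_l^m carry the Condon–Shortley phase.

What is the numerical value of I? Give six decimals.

Rules hold: Σm=0, L=12 even, 4≤6≤6.
N = 3·11·13 = 429
Δ = 0!·2!·10!/13! = 1/858
Racah Σ t=0..0: t=0:+1/14400 = 1/14400
⇒ 3j(1 5 6; 0 0 0)² = 6/143, sgn +1
Racah Σ t=0..0: t=0:+1/161280 = 1/161280
⇒ 3j(1 5 6; -1 3 -2)² = 1/143, sgn +1
4πI² = N·(3j₀)²·(3jₘ)² = 18/143
I = +1·√(0.125874/4π) = 0.10008369

0.100084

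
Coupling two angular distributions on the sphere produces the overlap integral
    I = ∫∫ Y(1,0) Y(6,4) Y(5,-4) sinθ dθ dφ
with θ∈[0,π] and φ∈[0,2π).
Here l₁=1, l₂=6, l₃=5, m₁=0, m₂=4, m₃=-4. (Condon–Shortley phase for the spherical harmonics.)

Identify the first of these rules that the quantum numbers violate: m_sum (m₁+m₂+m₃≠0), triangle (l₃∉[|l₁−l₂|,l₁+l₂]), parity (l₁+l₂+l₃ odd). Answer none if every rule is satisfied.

azimuthal sum: 0 + 4 − 4 = 0  ✓
5 ≤ 5 ≤ 7 (triangle on l)  ✓
L = 1 + 6 + 5 = 12 (even)  ✓

none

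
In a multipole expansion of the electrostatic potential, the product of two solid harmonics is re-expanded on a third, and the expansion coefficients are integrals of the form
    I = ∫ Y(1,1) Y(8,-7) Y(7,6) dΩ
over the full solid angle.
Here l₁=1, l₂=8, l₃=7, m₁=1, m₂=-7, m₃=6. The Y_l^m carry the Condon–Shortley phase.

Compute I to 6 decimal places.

m-sum 0 ✓  L=16 even ✓  7≤7≤9 ✓
Π(2lᵢ+1) = 3×17×15 = 765
triangle coeff Δ(1,8,7) = 1/2040
Σ_t [1,1]: t=1:−1/25401600 = -1/25401600
(3j)²=8/255 [(1 8 7; 0 0 0)], sign=+1
Σ_t [0,0]: t=0:+1/12454041600 = 1/12454041600
(3j)²=7/136 [(1 8 7; 1 -7 6)], sign=-1
⇒ 4πI² = 21/17
I = (-1)√(21/17/(4π)) = -0.31353083

-0.313531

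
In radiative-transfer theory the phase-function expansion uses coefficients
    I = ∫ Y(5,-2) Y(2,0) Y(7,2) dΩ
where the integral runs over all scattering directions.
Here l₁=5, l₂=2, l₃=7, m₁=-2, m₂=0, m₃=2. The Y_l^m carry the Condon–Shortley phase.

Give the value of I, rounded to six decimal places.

Checks pass: Σm=0; 14 even; l₃=7∈[3,7].
(2·5+1)(2·2+1)(2·7+1) = 825
Δ: 0! 10! 4! / 15! → 1/15015
sum: t=0:+1/57600 = 1/57600
3j²(5 2 7; 0 0 0) = Δ·Π!·Σ² = 21/715  (sign -1)
sum: t=0:+1/120960 = 1/120960
3j²(5 2 7; -2 0 2) = Δ·Π!·Σ² = 24/1001  (sign -1)
combine: 4πI² = 825·21/715·24/1001 = 1080/1859
take √, sign +1: I = 0.21501425

0.215014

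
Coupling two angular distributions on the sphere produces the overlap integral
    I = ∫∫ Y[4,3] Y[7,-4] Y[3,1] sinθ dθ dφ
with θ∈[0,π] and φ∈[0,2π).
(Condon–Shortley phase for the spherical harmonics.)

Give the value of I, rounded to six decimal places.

0.212007

m-sum 0 ✓  L=14 even ✓  3≤3≤11 ✓
Π(2lᵢ+1) = 9×15×7 = 945
triangle coeff Δ(4,7,3) = 1/45045
Σ_t [4,4]: t=4:+1/20736 = 1/20736
(3j)²=35/1287 [(4 7 3; 0 0 0)], sign=-1
Σ_t [1,1]: t=1:−1/241920 = -1/241920
(3j)²=2/91 [(4 7 3; 3 -4 1)], sign=-1
⇒ 4πI² = 1050/1859
I = (+1)√(1050/1859/(4π)) = 0.21200691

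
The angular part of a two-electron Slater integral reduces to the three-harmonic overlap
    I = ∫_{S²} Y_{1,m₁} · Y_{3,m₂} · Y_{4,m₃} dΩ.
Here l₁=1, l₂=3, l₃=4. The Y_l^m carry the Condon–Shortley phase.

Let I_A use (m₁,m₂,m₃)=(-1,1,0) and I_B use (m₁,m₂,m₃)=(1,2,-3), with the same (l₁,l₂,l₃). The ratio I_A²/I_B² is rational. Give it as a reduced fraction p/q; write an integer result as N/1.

2/7

Shared (l₁,l₂,l₃)=(1,3,4): N and (l;000)² cancel in I_A²/I_B².
A: Δ = 0!·2!·6!/9! = 1/252; Racah Σ t=0..0: t=0:+1/96 = 1/96; ⇒ 3j(1 3 4; -1 1 0)² = 1/42, sgn +1
B: Δ = 0!·2!·6!/9! = 1/252; Racah Σ t=0..0: t=0:+1/240 = 1/240; ⇒ 3j(1 3 4; 1 2 -3)² = 1/12, sgn -1
I_A²/I_B² = (1/42)/(1/12) = 2/7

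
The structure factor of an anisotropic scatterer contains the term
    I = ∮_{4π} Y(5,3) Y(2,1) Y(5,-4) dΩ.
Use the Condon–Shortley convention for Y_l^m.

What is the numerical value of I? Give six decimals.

Checks pass: Σm=0; 12 even; l₃=5∈[3,7].
(2·5+1)(2·2+1)(2·5+1) = 605
Δ: 2! 8! 2! / 13! → 1/38610
sum: t=0:+1/2880 t=1:−1/576 t=2:+1/2880 = -1/960
3j²(5 2 5; 0 0 0) = Δ·Π!·Σ² = 10/429  (sign +1)
sum: t=1:−1/10080 t=2:+1/80640 = -1/11520
3j²(5 2 5; 3 1 -4) = Δ·Π!·Σ² = 49/1430  (sign +1)
combine: 4πI² = 605·10/429·49/1430 = 245/507
take √, sign +1: I = 0.19609844

0.196098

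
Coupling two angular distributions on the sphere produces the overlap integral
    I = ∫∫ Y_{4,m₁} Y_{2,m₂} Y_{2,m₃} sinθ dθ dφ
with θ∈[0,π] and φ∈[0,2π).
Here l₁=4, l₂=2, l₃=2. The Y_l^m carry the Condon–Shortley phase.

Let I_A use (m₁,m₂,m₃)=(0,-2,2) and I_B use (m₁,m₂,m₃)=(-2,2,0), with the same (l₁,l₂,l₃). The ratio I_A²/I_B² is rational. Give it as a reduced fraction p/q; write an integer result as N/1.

Same 4,2,2: normalisation and zero-m 3j drop out of the ratio.
A: Δ: 4! 4! 0! / 9! → 1/630; sum: t=0:+1/576 = 1/576; 3j²(4 2 2; 0 -2 2) = Δ·Π!·Σ² = 1/630  (sign +1)
B: Δ: 4! 4! 0! / 9! → 1/630; sum: t=4:+1/96 = 1/96; 3j²(4 2 2; -2 2 0) = Δ·Π!·Σ² = 1/42  (sign +1)
I_A²/I_B² = (1/630)/(1/42) = 1/15

1/15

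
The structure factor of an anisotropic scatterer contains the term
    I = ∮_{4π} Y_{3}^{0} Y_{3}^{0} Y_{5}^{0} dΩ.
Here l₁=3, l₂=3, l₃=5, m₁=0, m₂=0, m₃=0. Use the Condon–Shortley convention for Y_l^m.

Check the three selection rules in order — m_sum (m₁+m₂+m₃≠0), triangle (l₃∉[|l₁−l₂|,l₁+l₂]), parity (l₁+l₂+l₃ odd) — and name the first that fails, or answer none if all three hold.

m₁+m₂+m₃ = 0 + 0 + 0 = 0  ✓
triangle: |3−3|=0 ≤ l₃=5 ≤ 3+3=6  ✓
parity: l₁+l₂+l₃ = 11 is odd  ✗

parity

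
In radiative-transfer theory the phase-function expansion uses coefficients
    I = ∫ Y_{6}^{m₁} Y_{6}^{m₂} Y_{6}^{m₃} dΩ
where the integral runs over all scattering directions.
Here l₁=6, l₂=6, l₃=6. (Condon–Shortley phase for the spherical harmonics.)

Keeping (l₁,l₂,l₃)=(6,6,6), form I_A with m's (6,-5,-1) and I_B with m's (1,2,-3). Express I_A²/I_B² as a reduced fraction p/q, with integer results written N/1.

121/27

l's match ⇒ only the (l;m) 3-j factors differ between A and B.
A: triangle coeff Δ(6,6,6) = 1/325909584; Σ_t [0,0]: t=0:+1/62208000 = 1/62208000; (3j)²=77/8398 [(6 6 6; 6 -5 -1)], sign=-1
B: triangle coeff Δ(6,6,6) = 1/325909584; Σ_t [2,5]: t=2:+1/1244160 t=3:−1/207360 t=4:+1/276480 t=5:−1/3110400 = -1/1382400; (3j)²=189/92378 [(6 6 6; 1 2 -3)], sign=+1
I_A²/I_B² = (77/8398)/(189/92378) = 121/27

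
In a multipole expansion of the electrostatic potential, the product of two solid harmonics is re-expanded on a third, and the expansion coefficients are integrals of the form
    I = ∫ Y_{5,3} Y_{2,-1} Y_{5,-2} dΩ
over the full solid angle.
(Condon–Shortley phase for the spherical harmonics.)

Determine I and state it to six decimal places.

-0.161739

m-sum 0 ✓  L=12 even ✓  3≤5≤7 ✓
Π(2lᵢ+1) = 11×5×11 = 605
triangle coeff Δ(5,2,5) = 1/38610
Σ_t [0,2]: t=0:+1/2880 t=1:−1/576 t=2:+1/2880 = -1/960
(3j)²=10/429 [(5 2 5; 0 0 0)], sign=+1
Σ_t [0,1]: t=0:+1/2880 t=1:−1/10080 = 1/4032
(3j)²=10/429 [(5 2 5; 3 -1 -2)], sign=-1
⇒ 4πI² = 500/1521
I = (-1)√(500/1521/(4π)) = -0.16173926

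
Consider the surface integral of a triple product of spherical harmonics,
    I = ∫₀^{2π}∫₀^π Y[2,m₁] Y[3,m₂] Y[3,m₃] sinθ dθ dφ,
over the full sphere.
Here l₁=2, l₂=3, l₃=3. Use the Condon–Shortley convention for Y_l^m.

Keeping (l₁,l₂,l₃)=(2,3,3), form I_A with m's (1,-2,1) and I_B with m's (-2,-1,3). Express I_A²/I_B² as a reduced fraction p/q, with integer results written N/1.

l's match ⇒ only the (l;m) 3-j factors differ between A and B.
A: triangle coeff Δ(2,3,3) = 1/3780; Σ_t [0,1]: t=0:+1/12 t=1:−1/48 = 1/16; (3j)²=1/28 [(2 3 3; 1 -2 1)], sign=+1
B: triangle coeff Δ(2,3,3) = 1/3780; Σ_t [2,2]: t=2:+1/96 = 1/96; (3j)²=1/42 [(2 3 3; -2 -1 3)], sign=+1
I_A²/I_B² = (1/28)/(1/42) = 3/2

3/2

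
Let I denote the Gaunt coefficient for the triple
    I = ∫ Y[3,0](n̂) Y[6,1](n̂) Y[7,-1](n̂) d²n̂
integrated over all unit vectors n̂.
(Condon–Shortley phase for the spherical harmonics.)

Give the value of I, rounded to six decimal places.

Checks pass: Σm=0; 16 even; l₃=7∈[3,9].
(2·3+1)(2·6+1)(2·7+1) = 1365
Δ: 2! 4! 10! / 17! → 1/2042040
sum: t=0:+1/207360 t=1:−1/57600 t=2:+1/207360 = -1/129600
3j²(3 6 7; 0 0 0) = Δ·Π!·Σ² = 168/12155  (sign +1)
sum: t=0:+1/362880 t=1:−1/69120 t=2:+1/172800 = -43/7257600
3j²(3 6 7; 0 1 -1) = Δ·Π!·Σ² = 1849/170170  (sign -1)
combine: 4πI² = 1365·168/12155·1849/170170 = 465948/2272985
take √, sign -1: I = -0.12772194

-0.127722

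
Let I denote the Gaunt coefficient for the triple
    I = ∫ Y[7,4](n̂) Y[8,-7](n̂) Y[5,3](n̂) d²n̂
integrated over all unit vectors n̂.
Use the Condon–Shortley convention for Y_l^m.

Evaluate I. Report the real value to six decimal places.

m-sum 0 ✓  L=20 even ✓  1≤5≤15 ✓
Π(2lᵢ+1) = 15×17×11 = 2805
triangle coeff Δ(7,8,5) = 1/814773960
Σ_t [3,7]: t=3:−1/87091200 t=4:+1/4976640 t=5:−1/2073600 t=6:+1/4976640 t=7:−1/87091200 = -1/9676800
(3j)²=360/46189 [(7 8 5; 0 0 0)], sign=+1
Σ_t [0,1]: t=0:+1/2612736000 t=1:−1/1045094400 = -1/1741824000
(3j)²=33/3230 [(7 8 5; 4 -7 3)], sign=-1
⇒ 4πI² = 17820/79781
I = (-1)√(17820/79781/(4π)) = -0.13332119

-0.133321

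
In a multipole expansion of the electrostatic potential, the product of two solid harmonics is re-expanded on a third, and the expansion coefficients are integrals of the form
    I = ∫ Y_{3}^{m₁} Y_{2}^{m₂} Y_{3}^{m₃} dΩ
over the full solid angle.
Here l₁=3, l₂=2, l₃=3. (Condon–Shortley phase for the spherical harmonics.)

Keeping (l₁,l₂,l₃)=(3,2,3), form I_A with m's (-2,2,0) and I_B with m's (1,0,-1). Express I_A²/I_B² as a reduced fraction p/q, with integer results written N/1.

20/9

Same 3,2,3: normalisation and zero-m 3j drop out of the ratio.
A: Δ: 2! 4! 2! / 9! → 1/3780; sum: t=2:+1/24 = 1/24; 3j²(3 2 3; -2 2 0) = Δ·Π!·Σ² = 1/21  (sign -1)
B: Δ: 2! 4! 2! / 9! → 1/3780; sum: t=0:+1/16 t=1:−1/6 t=2:+1/96 = -3/32; 3j²(3 2 3; 1 0 -1) = Δ·Π!·Σ² = 3/140  (sign -1)
I_A²/I_B² = (1/21)/(3/140) = 20/9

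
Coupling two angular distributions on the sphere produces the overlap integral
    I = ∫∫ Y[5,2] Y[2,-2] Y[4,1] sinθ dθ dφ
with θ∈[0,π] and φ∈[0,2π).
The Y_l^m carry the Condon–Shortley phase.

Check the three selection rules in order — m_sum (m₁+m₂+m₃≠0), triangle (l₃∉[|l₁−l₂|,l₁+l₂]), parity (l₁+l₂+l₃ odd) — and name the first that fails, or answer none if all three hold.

m_sum

azimuthal sum: 2 − 2 + 1 = 1  ✗
3 ≤ 4 ≤ 7 (triangle on l)
L = 5 + 2 + 4 = 11 (odd)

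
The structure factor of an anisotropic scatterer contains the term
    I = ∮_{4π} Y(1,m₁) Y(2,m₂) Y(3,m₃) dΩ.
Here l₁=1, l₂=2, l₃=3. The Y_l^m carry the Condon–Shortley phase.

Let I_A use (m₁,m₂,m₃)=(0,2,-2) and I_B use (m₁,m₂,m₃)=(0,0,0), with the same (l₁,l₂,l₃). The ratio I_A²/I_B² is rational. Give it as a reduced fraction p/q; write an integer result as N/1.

5/9

Same 1,2,3: normalisation and zero-m 3j drop out of the ratio.
A: Δ: 0! 2! 4! / 7! → 1/105; sum: t=0:+1/24 = 1/24; 3j²(1 2 3; 0 2 -2) = Δ·Π!·Σ² = 1/21  (sign -1)
B: Δ: 0! 2! 4! / 7! → 1/105; sum: t=0:+1/4 = 1/4; 3j²(1 2 3; 0 0 0) = Δ·Π!·Σ² = 3/35  (sign -1)
I_A²/I_B² = (1/21)/(3/35) = 5/9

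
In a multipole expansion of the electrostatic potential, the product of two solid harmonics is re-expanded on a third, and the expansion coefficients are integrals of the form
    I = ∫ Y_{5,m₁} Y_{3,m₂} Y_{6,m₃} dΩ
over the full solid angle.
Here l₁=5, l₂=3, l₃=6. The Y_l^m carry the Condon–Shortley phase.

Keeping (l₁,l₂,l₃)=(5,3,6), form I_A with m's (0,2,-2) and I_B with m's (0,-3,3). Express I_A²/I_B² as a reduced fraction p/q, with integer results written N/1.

1/6

Shared (l₁,l₂,l₃)=(5,3,6): N and (l;000)² cancel in I_A²/I_B².
A: Δ = 2!·8!·4!/15! = 1/675675; Racah Σ t=1..2: t=1:−1/13824 t=2:+1/8640 = 1/23040; ⇒ 3j(5 3 6; 0 2 -2)² = 2/429, sgn +1
B: Δ = 2!·8!·4!/15! = 1/675675; Racah Σ t=0..0: t=0:+1/34560 = 1/34560; ⇒ 3j(5 3 6; 0 -3 3)² = 4/143, sgn -1
I_A²/I_B² = (2/429)/(4/143) = 1/6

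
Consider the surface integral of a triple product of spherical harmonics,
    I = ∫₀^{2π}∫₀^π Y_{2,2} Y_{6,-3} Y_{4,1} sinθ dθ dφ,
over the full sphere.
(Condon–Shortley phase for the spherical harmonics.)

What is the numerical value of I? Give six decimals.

Checks pass: Σm=0; 12 even; l₃=4∈[4,8].
(2·2+1)(2·6+1)(2·4+1) = 585
Δ: 4! 0! 8! / 13! → 1/6435
sum: t=2:+1/2304 = 1/2304
3j²(2 6 4; 0 0 0) = Δ·Π!·Σ² = 5/143  (sign +1)
sum: t=0:+1/17280 = 1/17280
3j²(2 6 4; 2 -3 1) = Δ·Π!·Σ² = 14/715  (sign -1)
combine: 4πI² = 585·5/143·14/715 = 630/1573
take √, sign -1: I = -0.17852580

-0.178526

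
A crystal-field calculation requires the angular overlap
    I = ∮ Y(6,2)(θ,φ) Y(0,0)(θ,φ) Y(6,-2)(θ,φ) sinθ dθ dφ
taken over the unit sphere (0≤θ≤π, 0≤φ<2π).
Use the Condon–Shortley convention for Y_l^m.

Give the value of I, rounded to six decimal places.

0.282095

m-sum 0 ✓  L=12 even ✓  6≤6≤6 ✓
Π(2lᵢ+1) = 13×1×13 = 169
triangle coeff Δ(6,0,6) = 1/13
Σ_t [0,0]: t=0:+1/518400 = 1/518400
(3j)²=1/13 [(6 0 6; 0 0 0)], sign=+1
Σ_t [0,0]: t=0:+1/967680 = 1/967680
(3j)²=1/13 [(6 0 6; 2 0 -2)], sign=+1
⇒ 4πI² = 1/1
I = (+1)√(1/1/(4π)) = 0.28209479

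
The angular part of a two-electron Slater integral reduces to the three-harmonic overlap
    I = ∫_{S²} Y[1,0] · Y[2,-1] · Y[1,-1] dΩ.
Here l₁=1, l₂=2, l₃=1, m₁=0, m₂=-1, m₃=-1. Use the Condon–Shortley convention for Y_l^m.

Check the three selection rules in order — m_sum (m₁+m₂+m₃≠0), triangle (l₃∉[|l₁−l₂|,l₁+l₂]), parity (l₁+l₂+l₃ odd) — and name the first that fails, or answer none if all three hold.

azimuthal sum: 0 − 1 − 1 = -2  ✗
1 ≤ 1 ≤ 3 (triangle on l)
L = 1 + 2 + 1 = 4 (even)

m_sum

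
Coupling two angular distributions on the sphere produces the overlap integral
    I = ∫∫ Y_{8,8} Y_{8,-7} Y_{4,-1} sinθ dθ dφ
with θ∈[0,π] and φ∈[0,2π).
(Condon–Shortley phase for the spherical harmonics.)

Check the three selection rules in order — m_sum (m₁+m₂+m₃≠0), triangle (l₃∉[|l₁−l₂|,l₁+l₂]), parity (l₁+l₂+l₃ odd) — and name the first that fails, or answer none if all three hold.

m₁+m₂+m₃ = 8 − 7 − 1 = 0  ✓
triangle: |8−8|=0 ≤ l₃=4 ≤ 8+8=16  ✓
parity: l₁+l₂+l₃ = 20 is even  ✓

none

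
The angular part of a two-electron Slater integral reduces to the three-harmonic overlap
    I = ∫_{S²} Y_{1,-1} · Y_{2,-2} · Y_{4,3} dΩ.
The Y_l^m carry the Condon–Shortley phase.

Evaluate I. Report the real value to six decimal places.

|1−2|≤4≤1+2 violated ⇒ I = 0

0.000000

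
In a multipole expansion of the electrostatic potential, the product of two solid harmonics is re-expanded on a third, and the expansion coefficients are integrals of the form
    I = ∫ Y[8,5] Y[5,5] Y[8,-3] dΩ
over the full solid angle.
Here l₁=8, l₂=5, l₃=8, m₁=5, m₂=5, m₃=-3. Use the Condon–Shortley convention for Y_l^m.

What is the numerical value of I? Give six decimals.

m-sum = 5 + 5 − 3 = 7 ≠ 0 ⇒ I = 0

0.000000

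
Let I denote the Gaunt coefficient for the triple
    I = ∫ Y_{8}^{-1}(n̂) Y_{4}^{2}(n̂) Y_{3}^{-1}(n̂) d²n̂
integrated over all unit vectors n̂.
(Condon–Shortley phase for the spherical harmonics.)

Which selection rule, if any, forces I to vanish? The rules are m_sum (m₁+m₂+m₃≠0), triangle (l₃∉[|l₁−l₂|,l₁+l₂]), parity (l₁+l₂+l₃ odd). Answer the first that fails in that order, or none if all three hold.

triangle

m₁+m₂+m₃ = -1 + 2 − 1 = 0  ✓
triangle: |8−4|=4 ≤ l₃=3 ≤ 8+4=12  ✗
parity: l₁+l₂+l₃ = 15 is odd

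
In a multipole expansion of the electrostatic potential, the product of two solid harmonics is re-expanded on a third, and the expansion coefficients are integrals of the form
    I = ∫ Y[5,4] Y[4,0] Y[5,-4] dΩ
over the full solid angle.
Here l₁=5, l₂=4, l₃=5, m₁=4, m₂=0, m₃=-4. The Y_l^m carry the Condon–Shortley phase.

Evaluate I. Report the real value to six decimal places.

Checks pass: Σm=0; 14 even; l₃=5∈[1,9].
(2·5+1)(2·4+1)(2·5+1) = 1089
Δ: 4! 6! 4! / 15! → 1/3153150
sum: t=0:+1/69120 t=1:−1/1728 t=2:+1/576 t=3:−1/1728 t=4:+1/69120 = 7/11520
3j²(5 4 5; 0 0 0) = Δ·Π!·Σ² = 2/143  (sign -1)
sum: t=0:+1/69120 t=1:−1/25920 = -1/41472
3j²(5 4 5; 4 0 -4) = Δ·Π!·Σ² = 2/143  (sign +1)
combine: 4πI² = 1089·2/143·2/143 = 36/169
take √, sign -1: I = -0.13019760

-0.130198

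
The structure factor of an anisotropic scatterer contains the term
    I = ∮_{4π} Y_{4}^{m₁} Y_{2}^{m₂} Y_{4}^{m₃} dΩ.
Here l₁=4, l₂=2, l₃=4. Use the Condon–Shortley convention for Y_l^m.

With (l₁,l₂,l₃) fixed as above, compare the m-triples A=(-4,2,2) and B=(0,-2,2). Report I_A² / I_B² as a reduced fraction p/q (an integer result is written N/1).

14/45

Shared (l₁,l₂,l₃)=(4,2,4): N and (l;000)² cancel in I_A²/I_B².
A: Δ = 2!·6!·2!/11! = 1/13860; Racah Σ t=2..2: t=2:+1/2880 = 1/2880; ⇒ 3j(4 2 4; -4 2 2)² = 2/165, sgn +1
B: Δ = 2!·6!·2!/11! = 1/13860; Racah Σ t=0..0: t=0:+1/192 = 1/192; ⇒ 3j(4 2 4; 0 -2 2)² = 3/77, sgn +1
I_A²/I_B² = (2/165)/(3/77) = 14/45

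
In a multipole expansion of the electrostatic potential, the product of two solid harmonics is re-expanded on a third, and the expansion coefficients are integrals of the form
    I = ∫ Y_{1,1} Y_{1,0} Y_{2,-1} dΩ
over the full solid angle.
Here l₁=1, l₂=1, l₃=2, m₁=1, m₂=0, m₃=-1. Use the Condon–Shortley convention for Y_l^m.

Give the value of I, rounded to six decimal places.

-0.218510

Checks pass: Σm=0; 4 even; l₃=2∈[0,2].
(2·1+1)(2·1+1)(2·2+1) = 45
Δ: 0! 2! 2! / 5! → 1/30
sum: t=0:+1/1 = 1/1
3j²(1 1 2; 0 0 0) = Δ·Π!·Σ² = 2/15  (sign +1)
sum: t=0:+1/2 = 1/2
3j²(1 1 2; 1 0 -1) = Δ·Π!·Σ² = 1/10  (sign -1)
combine: 4πI² = 45·2/15·1/10 = 3/5
take √, sign -1: I = -0.21850969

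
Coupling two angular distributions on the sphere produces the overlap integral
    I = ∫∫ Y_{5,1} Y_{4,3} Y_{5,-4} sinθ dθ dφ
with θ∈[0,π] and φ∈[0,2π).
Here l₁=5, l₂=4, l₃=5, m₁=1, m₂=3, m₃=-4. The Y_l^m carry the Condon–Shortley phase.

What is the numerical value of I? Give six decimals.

-0.168084

Rules hold: Σm=0, L=14 even, 1≤5≤9.
N = 11·9·11 = 1089
Δ = 4!·6!·4!/15! = 1/3153150
Racah Σ t=0..4: t=0:+1/69120 t=1:−1/1728 t=2:+1/576 t=3:−1/1728 t=4:+1/69120 = 7/11520
⇒ 3j(5 4 5; 0 0 0)² = 2/143, sgn -1
Racah Σ t=3..4: t=3:−1/17280 t=4:+1/103680 = -1/20736
⇒ 3j(5 4 5; 1 3 -4)² = 10/429, sgn +1
4πI² = N·(3j₀)²·(3jₘ)² = 60/169
I = -1·√(0.35503/4π) = -0.16808437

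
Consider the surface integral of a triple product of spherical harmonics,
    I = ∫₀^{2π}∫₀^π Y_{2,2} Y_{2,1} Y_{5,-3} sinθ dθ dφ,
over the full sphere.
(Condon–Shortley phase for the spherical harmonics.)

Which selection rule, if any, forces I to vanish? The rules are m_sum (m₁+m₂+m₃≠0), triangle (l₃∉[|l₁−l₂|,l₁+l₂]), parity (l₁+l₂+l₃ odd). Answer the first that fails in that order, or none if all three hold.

azimuthal sum: 2 + 1 − 3 = 0  ✓
0 ≤ 5 ≤ 4 (triangle on l)  ✗
L = 2 + 2 + 5 = 9 (odd)

triangle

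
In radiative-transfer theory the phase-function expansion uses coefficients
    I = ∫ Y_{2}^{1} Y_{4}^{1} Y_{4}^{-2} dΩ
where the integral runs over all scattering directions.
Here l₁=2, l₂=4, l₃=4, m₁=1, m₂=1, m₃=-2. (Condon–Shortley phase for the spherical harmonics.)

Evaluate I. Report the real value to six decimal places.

Rules hold: Σm=0, L=10 even, 2≤4≤6.
N = 5·9·9 = 405
Δ = 2!·2!·6!/11! = 1/13860
Racah Σ t=0..2: t=0:+1/192 t=1:−1/36 t=2:+1/192 = -5/288
⇒ 3j(2 4 4; 0 0 0)² = 20/693, sgn -1
Racah Σ t=0..1: t=0:+1/240 t=1:−1/96 = -1/160
⇒ 3j(2 4 4; 1 1 -2)² = 27/1540, sgn -1
4πI² = N·(3j₀)²·(3jₘ)² = 1215/5929
I = +1·√(0.204925/4π) = 0.12770047

0.127700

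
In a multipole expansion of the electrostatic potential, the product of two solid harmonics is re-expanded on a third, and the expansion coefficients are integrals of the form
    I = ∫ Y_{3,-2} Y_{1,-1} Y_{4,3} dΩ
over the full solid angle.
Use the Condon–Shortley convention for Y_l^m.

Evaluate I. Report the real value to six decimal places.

m-sum 0 ✓  L=8 even ✓  2≤4≤4 ✓
Π(2lᵢ+1) = 7×3×9 = 189
triangle coeff Δ(3,1,4) = 1/252
Σ_t [0,0]: t=0:+1/36 = 1/36
(3j)²=4/63 [(3 1 4; 0 0 0)], sign=+1
Σ_t [0,0]: t=0:+1/240 = 1/240
(3j)²=1/12 [(3 1 4; -2 -1 3)], sign=-1
⇒ 4πI² = 1/1
I = (-1)√(1/1/(4π)) = -0.28209479

-0.282095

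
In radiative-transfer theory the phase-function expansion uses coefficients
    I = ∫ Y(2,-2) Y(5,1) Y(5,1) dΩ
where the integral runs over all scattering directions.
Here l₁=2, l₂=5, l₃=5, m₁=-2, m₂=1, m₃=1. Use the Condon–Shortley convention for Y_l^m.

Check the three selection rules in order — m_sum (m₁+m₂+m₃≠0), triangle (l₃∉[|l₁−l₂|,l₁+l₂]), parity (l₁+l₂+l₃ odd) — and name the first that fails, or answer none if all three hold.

Σmᵢ = 0  ✓
l₃∈[|l₁−l₂|,l₁+l₂]=[3,7], have l₃=5  ✓
Σlᵢ = 12 ⇒ even  ✓

none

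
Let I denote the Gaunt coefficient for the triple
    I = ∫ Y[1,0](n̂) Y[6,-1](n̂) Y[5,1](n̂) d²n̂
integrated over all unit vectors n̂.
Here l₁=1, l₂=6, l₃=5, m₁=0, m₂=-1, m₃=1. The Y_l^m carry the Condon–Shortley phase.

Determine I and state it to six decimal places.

m-sum 0 ✓  L=12 even ✓  5≤5≤7 ✓
Π(2lᵢ+1) = 3×13×11 = 429
triangle coeff Δ(1,6,5) = 1/858
Σ_t [1,1]: t=1:−1/14400 = -1/14400
(3j)²=6/143 [(1 6 5; 0 0 0)], sign=+1
Σ_t [1,1]: t=1:−1/17280 = -1/17280
(3j)²=35/858 [(1 6 5; 0 -1 1)], sign=-1
⇒ 4πI² = 105/143
I = (-1)√(105/143/(4π)) = -0.24172507

-0.241725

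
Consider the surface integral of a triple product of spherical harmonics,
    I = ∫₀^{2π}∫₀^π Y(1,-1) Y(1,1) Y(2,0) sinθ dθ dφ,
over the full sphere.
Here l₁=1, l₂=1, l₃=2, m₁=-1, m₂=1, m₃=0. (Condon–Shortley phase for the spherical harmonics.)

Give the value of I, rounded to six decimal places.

m-sum 0 ✓  L=4 even ✓  0≤2≤2 ✓
Π(2lᵢ+1) = 3×3×5 = 45
triangle coeff Δ(1,1,2) = 1/30
Σ_t [0,0]: t=0:+1/1 = 1/1
(3j)²=2/15 [(1 1 2; 0 0 0)], sign=+1
Σ_t [0,0]: t=0:+1/4 = 1/4
(3j)²=1/30 [(1 1 2; -1 1 0)], sign=+1
⇒ 4πI² = 1/5
I = (+1)√(1/5/(4π)) = 0.12615663

0.126157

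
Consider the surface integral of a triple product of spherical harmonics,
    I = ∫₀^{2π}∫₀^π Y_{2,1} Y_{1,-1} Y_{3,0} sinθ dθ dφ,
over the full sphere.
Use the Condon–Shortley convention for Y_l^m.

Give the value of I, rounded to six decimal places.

Rules hold: Σm=0, L=6 even, 1≤3≤3.
N = 5·3·7 = 105
Δ = 0!·4!·2!/7! = 1/105
Racah Σ t=0..0: t=0:+1/4 = 1/4
⇒ 3j(2 1 3; 0 0 0)² = 3/35, sgn -1
Racah Σ t=0..0: t=0:+1/12 = 1/12
⇒ 3j(2 1 3; 1 -1 0)² = 1/35, sgn -1
4πI² = N·(3j₀)²·(3jₘ)² = 9/35
I = +1·√(0.257143/4π) = 0.14304817

0.143048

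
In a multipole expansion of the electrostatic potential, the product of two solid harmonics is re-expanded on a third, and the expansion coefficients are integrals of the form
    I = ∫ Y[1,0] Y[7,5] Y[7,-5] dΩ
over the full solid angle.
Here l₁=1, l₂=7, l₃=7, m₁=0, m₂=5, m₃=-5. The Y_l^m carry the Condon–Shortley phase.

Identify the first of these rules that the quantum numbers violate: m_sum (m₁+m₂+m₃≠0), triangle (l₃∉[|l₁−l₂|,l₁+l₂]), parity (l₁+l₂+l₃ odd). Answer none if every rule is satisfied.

m₁+m₂+m₃ = 0 + 5 − 5 = 0  ✓
triangle: |1−7|=6 ≤ l₃=7 ≤ 1+7=8  ✓
parity: l₁+l₂+l₃ = 15 is odd  ✗

parity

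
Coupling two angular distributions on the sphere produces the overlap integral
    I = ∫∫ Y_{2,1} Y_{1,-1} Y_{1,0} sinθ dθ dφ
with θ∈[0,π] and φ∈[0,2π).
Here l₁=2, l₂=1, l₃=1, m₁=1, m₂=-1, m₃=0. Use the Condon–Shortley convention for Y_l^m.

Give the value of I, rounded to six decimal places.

-0.218510

m-sum 0 ✓  L=4 even ✓  1≤1≤3 ✓
Π(2lᵢ+1) = 5×3×3 = 45
triangle coeff Δ(2,1,1) = 1/30
Σ_t [1,1]: t=1:−1/1 = -1/1
(3j)²=2/15 [(2 1 1; 0 0 0)], sign=+1
Σ_t [0,0]: t=0:+1/2 = 1/2
(3j)²=1/10 [(2 1 1; 1 -1 0)], sign=-1
⇒ 4πI² = 3/5
I = (-1)√(3/5/(4π)) = -0.21850969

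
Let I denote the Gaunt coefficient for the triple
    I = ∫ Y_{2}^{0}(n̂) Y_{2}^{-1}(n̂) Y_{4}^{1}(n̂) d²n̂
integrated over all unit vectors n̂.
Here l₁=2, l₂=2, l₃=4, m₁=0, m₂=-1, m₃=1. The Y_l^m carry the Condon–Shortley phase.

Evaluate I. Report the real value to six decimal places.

-0.220728

m-sum 0 ✓  L=8 even ✓  0≤4≤4 ✓
Π(2lᵢ+1) = 5×5×9 = 225
triangle coeff Δ(2,2,4) = 1/630
Σ_t [0,0]: t=0:+1/16 = 1/16
(3j)²=2/35 [(2 2 4; 0 0 0)], sign=+1
Σ_t [0,0]: t=0:+1/24 = 1/24
(3j)²=1/21 [(2 2 4; 0 -1 1)], sign=-1
⇒ 4πI² = 30/49
I = (-1)√(30/49/(4π)) = -0.22072812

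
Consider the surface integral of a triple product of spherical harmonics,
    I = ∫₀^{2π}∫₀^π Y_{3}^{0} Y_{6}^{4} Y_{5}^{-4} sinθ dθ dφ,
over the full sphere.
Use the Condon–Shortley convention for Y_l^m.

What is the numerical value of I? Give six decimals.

Checks pass: Σm=0; 14 even; l₃=5∈[3,9].
(2·3+1)(2·6+1)(2·5+1) = 1001
Δ: 4! 2! 8! / 15! → 1/675675
sum: t=1:−1/8640 t=2:+1/2304 t=3:−1/8640 = 7/34560
3j²(3 6 5; 0 0 0) = Δ·Π!·Σ² = 7/429  (sign -1)
sum: t=2:+1/161280 t=3:−1/60480 = -1/96768
3j²(3 6 5; 0 4 -4) = Δ·Π!·Σ² = 15/1001  (sign +1)
combine: 4πI² = 1001·7/429·15/1001 = 35/143
take √, sign -1: I = -0.13956004

-0.139560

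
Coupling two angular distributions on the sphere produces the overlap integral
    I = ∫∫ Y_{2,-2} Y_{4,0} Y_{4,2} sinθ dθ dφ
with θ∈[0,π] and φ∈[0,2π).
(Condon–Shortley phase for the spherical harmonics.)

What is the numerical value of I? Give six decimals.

-0.190365

Checks pass: Σm=0; 10 even; l₃=4∈[2,6].
(2·2+1)(2·4+1)(2·4+1) = 405
Δ: 2! 2! 6! / 11! → 1/13860
sum: t=0:+1/192 t=1:−1/36 t=2:+1/192 = -5/288
3j²(2 4 4; 0 0 0) = Δ·Π!·Σ² = 20/693  (sign -1)
sum: t=2:+1/192 = 1/192
3j²(2 4 4; -2 0 2) = Δ·Π!·Σ² = 3/77  (sign +1)
combine: 4πI² = 405·20/693·3/77 = 2700/5929
take √, sign -1: I = -0.19036462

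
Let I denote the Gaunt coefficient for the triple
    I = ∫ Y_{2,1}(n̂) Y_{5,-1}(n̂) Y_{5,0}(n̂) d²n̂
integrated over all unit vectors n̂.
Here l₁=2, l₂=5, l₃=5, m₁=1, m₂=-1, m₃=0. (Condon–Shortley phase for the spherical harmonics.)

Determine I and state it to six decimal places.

-0.036166

m-sum 0 ✓  L=12 even ✓  3≤5≤7 ✓
Π(2lᵢ+1) = 5×11×11 = 605
triangle coeff Δ(2,5,5) = 1/38610
Σ_t [0,2]: t=0:+1/2880 t=1:−1/576 t=2:+1/2880 = -1/960
(3j)²=10/429 [(2 5 5; 0 0 0)], sign=+1
Σ_t [0,1]: t=0:+1/1152 t=1:−1/1440 = 1/5760
(3j)²=1/858 [(2 5 5; 1 -1 0)], sign=-1
⇒ 4πI² = 25/1521
I = (-1)√(25/1521/(4π)) = -0.03616600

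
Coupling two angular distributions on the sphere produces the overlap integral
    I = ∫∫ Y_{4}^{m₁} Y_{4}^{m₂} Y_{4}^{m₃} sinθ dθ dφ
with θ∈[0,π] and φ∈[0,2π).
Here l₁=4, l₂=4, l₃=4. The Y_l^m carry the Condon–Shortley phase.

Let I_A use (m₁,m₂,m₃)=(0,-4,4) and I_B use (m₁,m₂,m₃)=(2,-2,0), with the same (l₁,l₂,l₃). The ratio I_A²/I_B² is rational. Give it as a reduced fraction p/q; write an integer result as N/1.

196/121

Same 4,4,4: normalisation and zero-m 3j drop out of the ratio.
A: Δ: 4! 4! 4! / 13! → 1/450450; sum: t=0:+1/13824 = 1/13824; 3j²(4 4 4; 0 -4 4) = Δ·Π!·Σ² = 14/1287  (sign +1)
B: Δ: 4! 4! 4! / 13! → 1/450450; sum: t=0:+1/384 t=1:−1/216 t=2:+1/2304 = -11/6912; 3j²(4 4 4; 2 -2 0) = Δ·Π!·Σ² = 11/1638  (sign -1)
I_A²/I_B² = (14/1287)/(11/1638) = 196/121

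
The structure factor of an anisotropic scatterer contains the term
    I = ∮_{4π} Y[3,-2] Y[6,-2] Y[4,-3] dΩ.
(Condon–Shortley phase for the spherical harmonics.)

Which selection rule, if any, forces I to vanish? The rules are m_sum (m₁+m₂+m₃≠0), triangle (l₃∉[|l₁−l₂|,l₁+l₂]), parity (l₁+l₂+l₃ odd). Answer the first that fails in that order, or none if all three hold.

m₁+m₂+m₃ = -2 − 2 − 3 = -7  ✗
triangle: |3−6|=3 ≤ l₃=4 ≤ 3+6=9
parity: l₁+l₂+l₃ = 13 is odd

m_sum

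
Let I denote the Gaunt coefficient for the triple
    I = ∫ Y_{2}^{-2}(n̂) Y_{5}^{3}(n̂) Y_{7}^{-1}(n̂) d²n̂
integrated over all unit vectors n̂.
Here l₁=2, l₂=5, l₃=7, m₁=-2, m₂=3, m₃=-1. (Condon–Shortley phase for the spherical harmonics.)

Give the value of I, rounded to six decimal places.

Checks pass: Σm=0; 14 even; l₃=7∈[3,7].
(2·2+1)(2·5+1)(2·7+1) = 825
Δ: 0! 4! 10! / 15! → 1/15015
sum: t=0:+1/57600 = 1/57600
3j²(2 5 7; 0 0 0) = Δ·Π!·Σ² = 21/715  (sign -1)
sum: t=0:+1/1935360 = 1/1935360
3j²(2 5 7; -2 3 -1) = Δ·Π!·Σ² = 1/1001  (sign +1)
combine: 4πI² = 825·21/715·1/1001 = 45/1859
take √, sign -1: I = -0.04388960

-0.043890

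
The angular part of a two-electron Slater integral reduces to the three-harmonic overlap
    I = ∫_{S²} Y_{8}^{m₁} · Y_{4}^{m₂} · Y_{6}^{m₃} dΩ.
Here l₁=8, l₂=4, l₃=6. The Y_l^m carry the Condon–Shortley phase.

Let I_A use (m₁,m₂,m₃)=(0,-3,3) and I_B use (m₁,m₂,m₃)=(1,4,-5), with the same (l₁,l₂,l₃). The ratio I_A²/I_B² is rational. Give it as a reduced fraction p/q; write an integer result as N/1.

1323/55

l's match ⇒ only the (l;m) 3-j factors differ between A and B.
A: triangle coeff Δ(8,4,6) = 1/23279256; Σ_t [0,1]: t=0:+1/58060800 t=1:−1/7257600 = -1/8294400; (3j)²=1029/92378 [(8 4 6; 0 -3 3)], sign=+1
B: triangle coeff Δ(8,4,6) = 1/23279256; Σ_t [6,6]: t=6:+1/522547200 = 1/522547200; (3j)²=35/75582 [(8 4 6; 1 4 -5)], sign=-1
I_A²/I_B² = (1029/92378)/(35/75582) = 1323/55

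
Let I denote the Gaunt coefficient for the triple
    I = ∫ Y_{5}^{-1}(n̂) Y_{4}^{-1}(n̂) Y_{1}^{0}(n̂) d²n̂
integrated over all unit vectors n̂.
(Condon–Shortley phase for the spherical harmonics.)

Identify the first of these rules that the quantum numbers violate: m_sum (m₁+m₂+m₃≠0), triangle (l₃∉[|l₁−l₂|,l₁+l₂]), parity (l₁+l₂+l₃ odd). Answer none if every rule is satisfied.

azimuthal sum: -1 − 1 + 0 = -2  ✗
1 ≤ 1 ≤ 9 (triangle on l)
L = 5 + 4 + 1 = 10 (even)

m_sum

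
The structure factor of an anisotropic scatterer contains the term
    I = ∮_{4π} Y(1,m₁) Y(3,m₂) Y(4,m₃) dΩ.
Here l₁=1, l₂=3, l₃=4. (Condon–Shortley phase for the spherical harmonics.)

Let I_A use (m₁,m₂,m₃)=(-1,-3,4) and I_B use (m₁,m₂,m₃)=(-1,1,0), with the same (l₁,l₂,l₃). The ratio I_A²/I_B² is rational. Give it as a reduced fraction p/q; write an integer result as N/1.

Same 1,3,4: normalisation and zero-m 3j drop out of the ratio.
A: Δ: 0! 2! 6! / 9! → 1/252; sum: t=0:+1/1440 = 1/1440; 3j²(1 3 4; -1 -3 4) = Δ·Π!·Σ² = 1/9  (sign +1)
B: Δ: 0! 2! 6! / 9! → 1/252; sum: t=0:+1/96 = 1/96; 3j²(1 3 4; -1 1 0) = Δ·Π!·Σ² = 1/42  (sign +1)
I_A²/I_B² = (1/9)/(1/42) = 14/3

14/3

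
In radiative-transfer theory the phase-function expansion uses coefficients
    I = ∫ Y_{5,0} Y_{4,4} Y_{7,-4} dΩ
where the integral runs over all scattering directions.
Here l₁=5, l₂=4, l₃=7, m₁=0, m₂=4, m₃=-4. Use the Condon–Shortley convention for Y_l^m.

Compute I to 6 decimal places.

m-sum 0 ✓  L=16 even ✓  1≤7≤9 ✓
Π(2lᵢ+1) = 11×9×15 = 1485
triangle coeff Δ(5,4,7) = 1/6126120
Σ_t [0,2]: t=0:+1/69120 t=1:−1/20736 t=2:+1/69120 = -1/51840
(3j)²=280/21879 [(5 4 7; 0 0 0)], sign=+1
Σ_t [2,2]: t=2:+1/1036800 = 1/1036800
(3j)²=14/663 [(5 4 7; 0 4 -4)], sign=-1
⇒ 4πI² = 19600/48841
I = (-1)√(19600/48841/(4π)) = -0.17870258

-0.178703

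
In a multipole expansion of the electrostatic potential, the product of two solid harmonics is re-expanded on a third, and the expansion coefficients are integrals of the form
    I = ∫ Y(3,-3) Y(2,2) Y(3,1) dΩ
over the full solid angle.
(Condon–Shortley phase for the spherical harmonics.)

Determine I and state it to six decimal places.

0.132981

Rules hold: Σm=0, L=8 even, 1≤3≤5.
N = 7·5·7 = 245
Δ = 2!·4!·2!/9! = 1/3780
Racah Σ t=0..2: t=0:+1/24 t=1:−1/4 t=2:+1/24 = -1/6
⇒ 3j(3 2 3; 0 0 0)² = 4/105, sgn +1
Racah Σ t=2..2: t=2:+1/96 = 1/96
⇒ 3j(3 2 3; -3 2 1)² = 1/42, sgn +1
4πI² = N·(3j₀)²·(3jₘ)² = 2/9
I = +1·√(0.222222/4π) = 0.13298076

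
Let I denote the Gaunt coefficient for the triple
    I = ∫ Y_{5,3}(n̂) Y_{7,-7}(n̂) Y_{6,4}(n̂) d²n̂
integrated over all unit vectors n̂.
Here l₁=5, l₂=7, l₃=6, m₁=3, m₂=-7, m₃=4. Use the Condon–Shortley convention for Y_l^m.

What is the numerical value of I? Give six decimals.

m-sum 0 ✓  L=18 even ✓  2≤6≤12 ✓
Π(2lᵢ+1) = 11×15×13 = 2145
triangle coeff Δ(5,7,6) = 1/174594420
Σ_t [1,5]: t=1:−1/4147200 t=2:+1/207360 t=3:−1/82944 t=4:+1/207360 t=5:−1/4147200 = -1/345600
(3j)²=420/46189 [(5 7 6; 0 0 0)], sign=-1
Σ_t [0,0]: t=0:+1/116121600 = 1/116121600
(3j)²=7/323 [(5 7 6; 3 -7 4)], sign=+1
⇒ 4πI² = 44100/104329
I = (-1)√(44100/104329/(4π)) = -0.18340528

-0.183405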